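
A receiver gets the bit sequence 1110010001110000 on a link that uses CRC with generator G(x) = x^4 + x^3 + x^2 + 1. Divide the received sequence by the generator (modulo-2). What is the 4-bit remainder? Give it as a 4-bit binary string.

0001

Modulo-2 division of 1110010001110000 by 11101:
  pos 0: 11100 XOR 11101 = 00001
  pos 4: 11000 XOR 11101 = 00101
  pos 6: 10111 XOR 11101 = 01010
  pos 7: 10101 XOR 11101 = 01000
  pos 8: 10000 XOR 11101 = 01101
  pos 9: 11010 XOR 11101 = 00111
  pos 11: 11100 XOR 11101 = 00001
Remainder = 0001 (nonzero — an error is detected).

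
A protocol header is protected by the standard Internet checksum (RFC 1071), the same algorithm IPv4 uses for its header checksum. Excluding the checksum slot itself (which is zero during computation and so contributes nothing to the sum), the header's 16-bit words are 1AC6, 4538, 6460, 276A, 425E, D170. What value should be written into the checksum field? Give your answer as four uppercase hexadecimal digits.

0068

One's-complement addition (fold any carry out of bit 15 back into bit 0):
  0x1AC6 + 0x4538 = 0x05FFE
  0x5FFE + 0x6460 = 0x0C45E
  0xC45E + 0x276A = 0x0EBC8
  0xEBC8 + 0x425E = 0x12E26 → wrap carry → 0x2E27
  0x2E27 + 0xD170 = 0x0FF97
One's-complement sum = 0xFF97.
Checksum = ~0xFF97 & 0xFFFF = 0x0068.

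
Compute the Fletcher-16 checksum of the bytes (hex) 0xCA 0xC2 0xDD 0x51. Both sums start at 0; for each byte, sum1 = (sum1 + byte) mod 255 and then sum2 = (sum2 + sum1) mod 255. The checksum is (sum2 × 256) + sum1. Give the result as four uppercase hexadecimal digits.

Running sums (mod 255):
  after byte 0 (0xCA): sum1=202, sum2=202
  after byte 1 (0xC2): sum1=141, sum2=88
  after byte 2 (0xDD): sum1=107, sum2=195
  after byte 3 (0x51): sum1=188, sum2=128
Checksum = sum2·256 + sum1 = 128·256 + 188 = 32956 = 0x80BC.

80BC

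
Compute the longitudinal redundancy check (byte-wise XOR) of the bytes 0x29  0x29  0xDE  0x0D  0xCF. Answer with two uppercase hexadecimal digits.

1C

XOR the bytes together:
  start with 0x29
  0x29 ⊕ 0x29 = 0x00
  0x00 ⊕ 0xDE = 0xDE
  0xDE ⊕ 0x0D = 0xD3
  0xD3 ⊕ 0xCF = 0x1C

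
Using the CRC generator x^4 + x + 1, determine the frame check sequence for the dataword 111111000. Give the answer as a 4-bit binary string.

0010

Append 4 zeros: 1111110000000. Divide by 10011 (XOR where the leading bit is 1):
  pos 0: 11111 XOR 10011 = 01100
  pos 1: 11001 XOR 10011 = 01010
  pos 2: 10100 XOR 10011 = 00111
  pos 4: 11100 XOR 10011 = 01111
  pos 5: 11110 XOR 10011 = 01101
  pos 6: 11010 XOR 10011 = 01001
  pos 7: 10010 XOR 10011 = 00001
Remainder (last 4 bits) = 0010. This is the CRC / FCS.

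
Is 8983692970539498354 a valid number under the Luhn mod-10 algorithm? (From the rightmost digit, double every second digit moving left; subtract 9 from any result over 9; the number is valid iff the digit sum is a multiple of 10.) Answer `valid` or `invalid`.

invalid

From the right, keep odd positions and double even positions (subtract 9 from any doubled value over 9):
  doubled (positions 2,4,...): 1 7 8 6 0 9 9 6 9 → sum 55
  kept (positions 1,3,...): 4 3 9 9 5 7 2 6 8 8 → sum 61
Total = 116.
116 mod 10 = 6, so the number is invalid.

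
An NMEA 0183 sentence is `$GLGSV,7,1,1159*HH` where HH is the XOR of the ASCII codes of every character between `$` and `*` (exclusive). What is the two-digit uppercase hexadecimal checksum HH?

XOR the ASCII codes of the payload characters:
  'G' = 0x47 → acc = 0x47
  'L' = 0x4C → acc = 0x0B
  'G' = 0x47 → acc = 0x4C
  'S' = 0x53 → acc = 0x1F
  'V' = 0x56 → acc = 0x49
  ',' = 0x2C → acc = 0x65
  '7' = 0x37 → acc = 0x52
  ',' = 0x2C → acc = 0x7E
  '1' = 0x31 → acc = 0x4F
  ',' = 0x2C → acc = 0x63
  '1' = 0x31 → acc = 0x52
  '1' = 0x31 → acc = 0x63
  '5' = 0x35 → acc = 0x56
  '9' = 0x39 → acc = 0x6F
Checksum = 0x6F.

6F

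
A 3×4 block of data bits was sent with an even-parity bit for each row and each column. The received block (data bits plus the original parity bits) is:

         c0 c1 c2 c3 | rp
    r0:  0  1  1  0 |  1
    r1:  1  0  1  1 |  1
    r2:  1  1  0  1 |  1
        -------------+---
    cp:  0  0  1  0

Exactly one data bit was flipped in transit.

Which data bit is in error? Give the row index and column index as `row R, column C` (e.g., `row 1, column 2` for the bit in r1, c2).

row 0, column 2

Recompute each row's even parity and compare to rp:
  r0: data parity 0, sent rp 1 → mismatch
  r1: data parity 1, sent rp 1 → ok
  r2: data parity 1, sent rp 1 → ok
Recompute each column's even parity and compare to cp:
  c0: data parity 0, sent cp 0 → ok
  c1: data parity 0, sent cp 0 → ok
  c2: data parity 0, sent cp 1 → mismatch
  c3: data parity 0, sent cp 0 → ok
Exactly one row (r0) and one column (c2) fail → the flipped bit is at their intersection.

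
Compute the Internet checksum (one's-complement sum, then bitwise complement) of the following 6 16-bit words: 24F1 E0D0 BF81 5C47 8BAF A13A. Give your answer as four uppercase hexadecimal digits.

One's-complement addition (fold any carry out of bit 15 back into bit 0):
  0x24F1 + 0xE0D0 = 0x105C1 → wrap carry → 0x05C2
  0x05C2 + 0xBF81 = 0x0C543
  0xC543 + 0x5C47 = 0x1218A → wrap carry → 0x218B
  0x218B + 0x8BAF = 0x0AD3A
  0xAD3A + 0xA13A = 0x14E74 → wrap carry → 0x4E75
One's-complement sum = 0x4E75.
Checksum = ~0x4E75 & 0xFFFF = 0xB18A.

B18A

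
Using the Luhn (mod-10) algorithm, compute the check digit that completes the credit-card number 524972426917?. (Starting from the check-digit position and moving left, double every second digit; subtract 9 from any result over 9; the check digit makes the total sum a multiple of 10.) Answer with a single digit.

Partial digits right→left: 7 1 9 6 2 4 2 7 9 4 2 5
Double every second digit counting from the check-digit position (so the 1st, 3rd, 5th, ... of the partial from the right).
  doubled (with −9 where >9): 5 9 4 4 9 4 → sum 35
  kept as-is: 1 6 4 7 4 5 → sum 27
Total = 35 + 27 = 62.
Check digit = (10 − (62 mod 10)) mod 10 = 8.

8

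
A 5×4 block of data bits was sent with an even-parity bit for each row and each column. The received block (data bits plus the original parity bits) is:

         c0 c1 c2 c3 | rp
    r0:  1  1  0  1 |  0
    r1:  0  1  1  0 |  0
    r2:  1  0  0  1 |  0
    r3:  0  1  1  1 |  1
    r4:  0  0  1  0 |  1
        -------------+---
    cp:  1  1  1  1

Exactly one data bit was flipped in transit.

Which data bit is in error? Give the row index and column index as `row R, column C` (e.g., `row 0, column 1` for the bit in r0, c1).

Recompute each row's even parity and compare to rp:
  r0: data parity 1, sent rp 0 → mismatch
  r1: data parity 0, sent rp 0 → ok
  r2: data parity 0, sent rp 0 → ok
  r3: data parity 1, sent rp 1 → ok
  r4: data parity 1, sent rp 1 → ok
Recompute each column's even parity and compare to cp:
  c0: data parity 0, sent cp 1 → mismatch
  c1: data parity 1, sent cp 1 → ok
  c2: data parity 1, sent cp 1 → ok
  c3: data parity 1, sent cp 1 → ok
Exactly one row (r0) and one column (c0) fail → the flipped bit is at their intersection.

row 0, column 0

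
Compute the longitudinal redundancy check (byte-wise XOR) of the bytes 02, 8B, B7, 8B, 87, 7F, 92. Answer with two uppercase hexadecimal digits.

XOR the bytes together:
  start with 0x02
  0x02 ⊕ 0x8B = 0x89
  0x89 ⊕ 0xB7 = 0x3E
  0x3E ⊕ 0x8B = 0xB5
  0xB5 ⊕ 0x87 = 0x32
  0x32 ⊕ 0x7F = 0x4D
  0x4D ⊕ 0x92 = 0xDF

DF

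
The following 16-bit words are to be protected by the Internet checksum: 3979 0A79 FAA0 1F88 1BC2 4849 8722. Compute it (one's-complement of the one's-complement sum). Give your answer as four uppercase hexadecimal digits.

One's-complement addition (fold any carry out of bit 15 back into bit 0):
  0x3979 + 0x0A79 = 0x043F2
  0x43F2 + 0xFAA0 = 0x13E92 → wrap carry → 0x3E93
  0x3E93 + 0x1F88 = 0x05E1B
  0x5E1B + 0x1BC2 = 0x079DD
  0x79DD + 0x4849 = 0x0C226
  0xC226 + 0x8722 = 0x14948 → wrap carry → 0x4949
One's-complement sum = 0x4949.
Checksum = ~0x4949 & 0xFFFF = 0xB6B6.

B6B6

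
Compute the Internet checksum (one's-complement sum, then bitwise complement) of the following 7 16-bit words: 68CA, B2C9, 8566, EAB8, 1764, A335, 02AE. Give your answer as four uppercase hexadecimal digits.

One's-complement addition (fold any carry out of bit 15 back into bit 0):
  0x68CA + 0xB2C9 = 0x11B93 → wrap carry → 0x1B94
  0x1B94 + 0x8566 = 0x0A0FA
  0xA0FA + 0xEAB8 = 0x18BB2 → wrap carry → 0x8BB3
  0x8BB3 + 0x1764 = 0x0A317
  0xA317 + 0xA335 = 0x1464C → wrap carry → 0x464D
  0x464D + 0x02AE = 0x048FB
One's-complement sum = 0x48FB.
Checksum = ~0x48FB & 0xFFFF = 0xB704.

B704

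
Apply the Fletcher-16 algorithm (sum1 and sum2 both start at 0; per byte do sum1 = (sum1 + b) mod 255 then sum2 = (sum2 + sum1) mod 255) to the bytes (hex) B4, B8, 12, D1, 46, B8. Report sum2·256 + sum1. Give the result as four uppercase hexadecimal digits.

DA50

Running sums (mod 255):
  after byte 0 (B4): sum1=180, sum2=180
  after byte 1 (B8): sum1=109, sum2=34
  after byte 2 (12): sum1=127, sum2=161
  after byte 3 (D1): sum1=81, sum2=242
  after byte 4 (46): sum1=151, sum2=138
  after byte 5 (B8): sum1=80, sum2=218
Checksum = sum2·256 + sum1 = 218·256 + 80 = 55888 = 0xDA50.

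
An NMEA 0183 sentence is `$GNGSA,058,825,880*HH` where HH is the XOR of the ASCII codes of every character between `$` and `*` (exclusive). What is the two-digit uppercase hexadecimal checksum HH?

42

XOR the ASCII codes of the payload characters:
  'G' = 0x47 → acc = 0x47
  'N' = 0x4E → acc = 0x09
  'G' = 0x47 → acc = 0x4E
  'S' = 0x53 → acc = 0x1D
  'A' = 0x41 → acc = 0x5C
  ',' = 0x2C → acc = 0x70
  '0' = 0x30 → acc = 0x40
  '5' = 0x35 → acc = 0x75
  '8' = 0x38 → acc = 0x4D
  ',' = 0x2C → acc = 0x61
  '8' = 0x38 → acc = 0x59
  '2' = 0x32 → acc = 0x6B
  '5' = 0x35 → acc = 0x5E
  ',' = 0x2C → acc = 0x72
  '8' = 0x38 → acc = 0x4A
  '8' = 0x38 → acc = 0x72
  '0' = 0x30 → acc = 0x42
Checksum = 0x42.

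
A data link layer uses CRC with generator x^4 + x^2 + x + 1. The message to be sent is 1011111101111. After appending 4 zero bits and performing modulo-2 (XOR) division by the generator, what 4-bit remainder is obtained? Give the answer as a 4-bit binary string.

1000

Append 4 zeros: 10111111011110000. Divide by 10111 (XOR where the leading bit is 1):
  pos 0: 10111 XOR 10111 = 00000
  pos 5: 11101 XOR 10111 = 01010
  pos 6: 10101 XOR 10111 = 00010
  pos 9: 10110 XOR 10111 = 00001
Remainder (last 4 bits) = 1000. This is the CRC / FCS.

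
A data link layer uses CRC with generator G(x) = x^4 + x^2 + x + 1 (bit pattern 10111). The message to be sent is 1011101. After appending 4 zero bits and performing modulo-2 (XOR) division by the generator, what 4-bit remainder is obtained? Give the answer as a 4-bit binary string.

0111

Append 4 zeros: 10111010000. Divide by 10111 (XOR where the leading bit is 1):
  pos 0: 10111 XOR 10111 = 00000
  pos 6: 10000 XOR 10111 = 00111
Remainder (last 4 bits) = 0111. This is the CRC / FCS.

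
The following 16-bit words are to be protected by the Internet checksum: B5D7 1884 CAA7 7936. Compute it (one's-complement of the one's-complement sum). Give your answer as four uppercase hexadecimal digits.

One's-complement addition (fold any carry out of bit 15 back into bit 0):
  0xB5D7 + 0x1884 = 0x0CE5B
  0xCE5B + 0xCAA7 = 0x19902 → wrap carry → 0x9903
  0x9903 + 0x7936 = 0x11239 → wrap carry → 0x123A
One's-complement sum = 0x123A.
Checksum = ~0x123A & 0xFFFF = 0xEDC5.

EDC5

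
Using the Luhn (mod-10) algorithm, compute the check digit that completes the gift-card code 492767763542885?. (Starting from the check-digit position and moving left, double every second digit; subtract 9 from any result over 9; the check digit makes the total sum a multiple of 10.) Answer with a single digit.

Partial digits right→left: 5 8 8 2 4 5 3 6 7 7 6 7 2 9 4
Double every second digit counting from the check-digit position (so the 1st, 3rd, 5th, ... of the partial from the right).
  doubled (with −9 where >9): 1 7 8 6 5 3 4 8 → sum 42
  kept as-is: 8 2 5 6 7 7 9 → sum 44
Total = 42 + 44 = 86.
Check digit = (10 − (86 mod 10)) mod 10 = 4.

4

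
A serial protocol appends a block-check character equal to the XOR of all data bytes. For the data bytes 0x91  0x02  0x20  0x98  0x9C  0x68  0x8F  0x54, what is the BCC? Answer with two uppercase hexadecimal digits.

XOR the bytes together:
  start with 0x91
  0x91 ⊕ 0x02 = 0x93
  0x93 ⊕ 0x20 = 0xB3
  0xB3 ⊕ 0x98 = 0x2B
  0x2B ⊕ 0x9C = 0xB7
  0xB7 ⊕ 0x68 = 0xDF
  0xDF ⊕ 0x8F = 0x50
  0x50 ⊕ 0x54 = 0x04

04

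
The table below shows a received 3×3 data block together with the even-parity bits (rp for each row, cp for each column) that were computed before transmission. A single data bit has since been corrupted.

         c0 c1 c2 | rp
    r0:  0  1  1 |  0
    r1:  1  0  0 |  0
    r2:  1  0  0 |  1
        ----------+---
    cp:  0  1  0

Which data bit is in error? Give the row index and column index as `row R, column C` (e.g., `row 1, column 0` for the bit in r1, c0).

Recompute each row's even parity and compare to rp:
  r0: data parity 0, sent rp 0 → ok
  r1: data parity 1, sent rp 0 → mismatch
  r2: data parity 1, sent rp 1 → ok
Recompute each column's even parity and compare to cp:
  c0: data parity 0, sent cp 0 → ok
  c1: data parity 1, sent cp 1 → ok
  c2: data parity 1, sent cp 0 → mismatch
Exactly one row (r1) and one column (c2) fail → the flipped bit is at their intersection.

row 1, column 2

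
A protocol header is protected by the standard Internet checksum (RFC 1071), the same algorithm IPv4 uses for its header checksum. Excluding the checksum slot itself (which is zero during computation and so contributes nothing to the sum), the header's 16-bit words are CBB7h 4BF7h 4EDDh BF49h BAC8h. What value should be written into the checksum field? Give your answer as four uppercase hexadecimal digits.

1F61

One's-complement addition (fold any carry out of bit 15 back into bit 0):
  0xCBB7 + 0x4BF7 = 0x117AE → wrap carry → 0x17AF
  0x17AF + 0x4EDD = 0x0668C
  0x668C + 0xBF49 = 0x125D5 → wrap carry → 0x25D6
  0x25D6 + 0xBAC8 = 0x0E09E
One's-complement sum = 0xE09E.
Checksum = ~0xE09E & 0xFFFF = 0x1F61.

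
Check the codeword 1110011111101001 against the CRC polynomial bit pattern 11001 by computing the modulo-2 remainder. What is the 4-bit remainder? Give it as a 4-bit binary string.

Modulo-2 division of 1110011111101001 by 11001:
  pos 0: 11100 XOR 11001 = 00101
  pos 2: 10111 XOR 11001 = 01110
  pos 3: 11101 XOR 11001 = 00100
  pos 5: 10011 XOR 11001 = 01010
  pos 6: 10101 XOR 11001 = 01100
  pos 7: 11000 XOR 11001 = 00001
  pos 11: 11001 XOR 11001 = 00000
Remainder = 0000 (zero — the frame passes the CRC check).

0000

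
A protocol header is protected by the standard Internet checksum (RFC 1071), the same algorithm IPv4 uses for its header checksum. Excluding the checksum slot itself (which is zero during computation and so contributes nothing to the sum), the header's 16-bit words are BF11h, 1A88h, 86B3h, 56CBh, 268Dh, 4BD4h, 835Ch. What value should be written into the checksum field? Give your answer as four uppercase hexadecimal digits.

One's-complement addition (fold any carry out of bit 15 back into bit 0):
  0xBF11 + 0x1A88 = 0x0D999
  0xD999 + 0x86B3 = 0x1604C → wrap carry → 0x604D
  0x604D + 0x56CB = 0x0B718
  0xB718 + 0x268D = 0x0DDA5
  0xDDA5 + 0x4BD4 = 0x12979 → wrap carry → 0x297A
  0x297A + 0x835C = 0x0ACD6
One's-complement sum = 0xACD6.
Checksum = ~0xACD6 & 0xFFFF = 0x5329.

5329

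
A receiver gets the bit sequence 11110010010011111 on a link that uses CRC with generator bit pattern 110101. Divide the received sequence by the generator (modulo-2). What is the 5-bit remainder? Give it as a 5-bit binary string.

00111

Modulo-2 division of 11110010010011111 by 110101:
  pos 0: 111100 XOR 110101 = 001001
  pos 2: 100110 XOR 110101 = 010011
  pos 3: 100110 XOR 110101 = 010011
  pos 4: 100111 XOR 110101 = 010010
  pos 5: 100100 XOR 110101 = 010001
  pos 6: 100010 XOR 110101 = 010111
  pos 7: 101111 XOR 110101 = 011010
  pos 8: 110101 XOR 110101 = 000000
Remainder = 00111 (nonzero — an error is detected).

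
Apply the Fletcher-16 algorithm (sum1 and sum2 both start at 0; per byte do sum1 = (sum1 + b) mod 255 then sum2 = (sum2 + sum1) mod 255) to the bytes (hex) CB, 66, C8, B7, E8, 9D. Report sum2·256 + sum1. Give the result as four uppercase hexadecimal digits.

Running sums (mod 255):
  after byte 0 (CB): sum1=203, sum2=203
  after byte 1 (66): sum1=50, sum2=253
  after byte 2 (C8): sum1=250, sum2=248
  after byte 3 (B7): sum1=178, sum2=171
  after byte 4 (E8): sum1=155, sum2=71
  after byte 5 (9D): sum1=57, sum2=128
Checksum = sum2·256 + sum1 = 128·256 + 57 = 32825 = 0x8039.

8039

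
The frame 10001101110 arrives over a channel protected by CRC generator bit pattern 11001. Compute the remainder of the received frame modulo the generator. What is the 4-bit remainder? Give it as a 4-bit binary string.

Modulo-2 division of 10001101110 by 11001:
  pos 0: 10001 XOR 11001 = 01000
  pos 1: 10001 XOR 11001 = 01000
  pos 2: 10000 XOR 11001 = 01001
  pos 3: 10011 XOR 11001 = 01010
  pos 4: 10101 XOR 11001 = 01100
  pos 5: 11001 XOR 11001 = 00000
Remainder = 0000 (zero — the frame passes the CRC check).

0000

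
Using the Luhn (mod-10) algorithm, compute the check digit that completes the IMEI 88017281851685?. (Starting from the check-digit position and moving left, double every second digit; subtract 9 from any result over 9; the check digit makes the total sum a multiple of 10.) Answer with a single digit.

0

Partial digits right→left: 5 8 6 1 5 8 1 8 2 7 1 0 8 8
Double every second digit counting from the check-digit position (so the 1st, 3rd, 5th, ... of the partial from the right).
  doubled (with −9 where >9): 1 3 1 2 4 2 7 → sum 20
  kept as-is: 8 1 8 8 7 0 8 → sum 40
Total = 20 + 40 = 60.
Check digit = (10 − (60 mod 10)) mod 10 = 0.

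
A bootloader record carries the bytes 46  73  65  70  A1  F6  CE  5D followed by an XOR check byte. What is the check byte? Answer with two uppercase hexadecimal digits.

XOR the bytes together:
  start with 0x46
  0x46 ⊕ 0x73 = 0x35
  0x35 ⊕ 0x65 = 0x50
  0x50 ⊕ 0x70 = 0x20
  0x20 ⊕ 0xA1 = 0x81
  0x81 ⊕ 0xF6 = 0x77
  0x77 ⊕ 0xCE = 0xB9
  0xB9 ⊕ 0x5D = 0xE4

E4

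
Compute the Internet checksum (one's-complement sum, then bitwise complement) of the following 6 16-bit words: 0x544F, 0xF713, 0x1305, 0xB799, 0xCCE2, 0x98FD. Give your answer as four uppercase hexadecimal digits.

841D

One's-complement addition (fold any carry out of bit 15 back into bit 0):
  0x544F + 0xF713 = 0x14B62 → wrap carry → 0x4B63
  0x4B63 + 0x1305 = 0x05E68
  0x5E68 + 0xB799 = 0x11601 → wrap carry → 0x1602
  0x1602 + 0xCCE2 = 0x0E2E4
  0xE2E4 + 0x98FD = 0x17BE1 → wrap carry → 0x7BE2
One's-complement sum = 0x7BE2.
Checksum = ~0x7BE2 & 0xFFFF = 0x841D.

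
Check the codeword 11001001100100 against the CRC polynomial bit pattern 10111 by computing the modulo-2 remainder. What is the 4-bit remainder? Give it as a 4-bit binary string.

Modulo-2 division of 11001001100100 by 10111:
  pos 0: 11001 XOR 10111 = 01110
  pos 1: 11100 XOR 10111 = 01011
  pos 2: 10110 XOR 10111 = 00001
  pos 6: 11100 XOR 10111 = 01011
  pos 7: 10111 XOR 10111 = 00000
Remainder = 0000 (zero — the frame passes the CRC check).

0000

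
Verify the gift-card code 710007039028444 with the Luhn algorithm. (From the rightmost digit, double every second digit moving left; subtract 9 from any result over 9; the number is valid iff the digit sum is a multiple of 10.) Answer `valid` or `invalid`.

From the right, keep odd positions and double even positions (subtract 9 from any doubled value over 9):
  doubled (positions 2,4,...): 8 7 0 6 5 0 2 → sum 28
  kept (positions 1,3,...): 4 4 2 9 0 0 0 7 → sum 26
Total = 54.
54 mod 10 = 4, so the number is invalid.

invalid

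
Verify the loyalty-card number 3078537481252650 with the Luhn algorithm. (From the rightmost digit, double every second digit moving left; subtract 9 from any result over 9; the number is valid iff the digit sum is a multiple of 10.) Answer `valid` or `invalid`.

valid

From the right, keep odd positions and double even positions (subtract 9 from any doubled value over 9):
  doubled (positions 2,4,...): 1 4 4 7 5 1 5 6 → sum 33
  kept (positions 1,3,...): 0 6 5 1 4 3 8 0 → sum 27
Total = 60.
60 mod 10 = 0, so the number is valid.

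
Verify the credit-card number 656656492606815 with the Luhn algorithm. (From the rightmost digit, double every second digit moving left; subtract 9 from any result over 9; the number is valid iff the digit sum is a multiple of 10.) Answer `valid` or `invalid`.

From the right, keep odd positions and double even positions (subtract 9 from any doubled value over 9):
  doubled (positions 2,4,...): 2 3 3 9 3 3 1 → sum 24
  kept (positions 1,3,...): 5 8 0 2 4 5 6 6 → sum 36
Total = 60.
60 mod 10 = 0, so the number is valid.

valid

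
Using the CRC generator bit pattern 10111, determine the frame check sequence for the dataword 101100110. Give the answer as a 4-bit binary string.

0111

Append 4 zeros: 1011001100000. Divide by 10111 (XOR where the leading bit is 1):
  pos 0: 10110 XOR 10111 = 00001
  pos 4: 10110 XOR 10111 = 00001
  pos 8: 10000 XOR 10111 = 00111
Remainder (last 4 bits) = 0111. This is the CRC / FCS.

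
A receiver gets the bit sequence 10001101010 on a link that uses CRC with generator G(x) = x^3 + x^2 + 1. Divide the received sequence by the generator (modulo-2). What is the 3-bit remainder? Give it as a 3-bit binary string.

111

Modulo-2 division of 10001101010 by 1101:
  pos 0: 1000 XOR 1101 = 0101
  pos 1: 1011 XOR 1101 = 0110
  pos 2: 1101 XOR 1101 = 0000
  pos 7: 1010 XOR 1101 = 0111
Remainder = 111 (nonzero — an error is detected).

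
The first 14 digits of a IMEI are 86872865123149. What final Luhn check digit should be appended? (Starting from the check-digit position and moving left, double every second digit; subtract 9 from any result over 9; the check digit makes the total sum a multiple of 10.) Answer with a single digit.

7

Partial digits right→left: 9 4 1 3 2 1 5 6 8 2 7 8 6 8
Double every second digit counting from the check-digit position (so the 1st, 3rd, 5th, ... of the partial from the right).
  doubled (with −9 where >9): 9 2 4 1 7 5 3 → sum 31
  kept as-is: 4 3 1 6 2 8 8 → sum 32
Total = 31 + 32 = 63.
Check digit = (10 − (63 mod 10)) mod 10 = 7.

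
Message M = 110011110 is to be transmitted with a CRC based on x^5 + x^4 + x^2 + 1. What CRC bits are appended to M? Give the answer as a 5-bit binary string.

01010

Append 5 zeros: 11001111000000. Divide by 110101 (XOR where the leading bit is 1):
  pos 0: 110011 XOR 110101 = 000110
  pos 3: 110110 XOR 110101 = 000011
  pos 7: 110000 XOR 110101 = 000101
Remainder (last 5 bits) = 01010. This is the CRC / FCS.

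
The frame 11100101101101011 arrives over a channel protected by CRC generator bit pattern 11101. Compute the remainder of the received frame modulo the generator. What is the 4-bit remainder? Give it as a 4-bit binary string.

Modulo-2 division of 11100101101101011 by 11101:
  pos 0: 11100 XOR 11101 = 00001
  pos 4: 11011 XOR 11101 = 00110
  pos 6: 11001 XOR 11101 = 00100
  pos 8: 10010 XOR 11101 = 01111
  pos 9: 11111 XOR 11101 = 00010
  pos 12: 10011 XOR 11101 = 01110
Remainder = 1110 (nonzero — an error is detected).

1110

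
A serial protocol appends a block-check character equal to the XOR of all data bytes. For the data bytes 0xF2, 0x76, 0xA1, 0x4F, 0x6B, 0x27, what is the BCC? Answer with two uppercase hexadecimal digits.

26

XOR the bytes together:
  start with 0xF2
  0xF2 ⊕ 0x76 = 0x84
  0x84 ⊕ 0xA1 = 0x25
  0x25 ⊕ 0x4F = 0x6A
  0x6A ⊕ 0x6B = 0x01
  0x01 ⊕ 0x27 = 0x26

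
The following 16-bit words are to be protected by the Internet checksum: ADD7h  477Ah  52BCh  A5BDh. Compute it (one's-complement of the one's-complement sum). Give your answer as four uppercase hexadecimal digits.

1234

One's-complement addition (fold any carry out of bit 15 back into bit 0):
  0xADD7 + 0x477A = 0x0F551
  0xF551 + 0x52BC = 0x1480D → wrap carry → 0x480E
  0x480E + 0xA5BD = 0x0EDCB
One's-complement sum = 0xEDCB.
Checksum = ~0xEDCB & 0xFFFF = 0x1234.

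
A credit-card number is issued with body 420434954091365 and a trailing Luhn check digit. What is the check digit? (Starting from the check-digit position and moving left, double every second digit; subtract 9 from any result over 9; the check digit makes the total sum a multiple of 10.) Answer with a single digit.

Partial digits right→left: 5 6 3 1 9 0 4 5 9 4 3 4 0 2 4
Double every second digit counting from the check-digit position (so the 1st, 3rd, 5th, ... of the partial from the right).
  doubled (with −9 where >9): 1 6 9 8 9 6 0 8 → sum 47
  kept as-is: 6 1 0 5 4 4 2 → sum 22
Total = 47 + 22 = 69.
Check digit = (10 − (69 mod 10)) mod 10 = 1.

1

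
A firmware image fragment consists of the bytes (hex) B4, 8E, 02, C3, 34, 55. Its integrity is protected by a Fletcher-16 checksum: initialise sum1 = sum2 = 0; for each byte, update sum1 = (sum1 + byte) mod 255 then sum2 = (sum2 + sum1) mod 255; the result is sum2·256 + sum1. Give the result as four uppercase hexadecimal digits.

Running sums (mod 255):
  after byte 0 (B4): sum1=180, sum2=180
  after byte 1 (8E): sum1=67, sum2=247
  after byte 2 (02): sum1=69, sum2=61
  after byte 3 (C3): sum1=9, sum2=70
  after byte 4 (34): sum1=61, sum2=131
  after byte 5 (55): sum1=146, sum2=22
Checksum = sum2·256 + sum1 = 22·256 + 146 = 5778 = 0x1692.

1692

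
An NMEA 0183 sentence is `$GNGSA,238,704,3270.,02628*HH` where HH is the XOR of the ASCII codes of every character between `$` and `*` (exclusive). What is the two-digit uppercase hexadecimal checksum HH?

40

XOR the ASCII codes of the payload characters:
  'G' = 0x47 → acc = 0x47
  'N' = 0x4E → acc = 0x09
  'G' = 0x47 → acc = 0x4E
  'S' = 0x53 → acc = 0x1D
  'A' = 0x41 → acc = 0x5C
  ',' = 0x2C → acc = 0x70
  '2' = 0x32 → acc = 0x42
  '3' = 0x33 → acc = 0x71
  '8' = 0x38 → acc = 0x49
  ',' = 0x2C → acc = 0x65
  '7' = 0x37 → acc = 0x52
  '0' = 0x30 → acc = 0x62
  '4' = 0x34 → acc = 0x56
  ',' = 0x2C → acc = 0x7A
  '3' = 0x33 → acc = 0x49
  '2' = 0x32 → acc = 0x7B
  '7' = 0x37 → acc = 0x4C
  '0' = 0x30 → acc = 0x7C
  '.' = 0x2E → acc = 0x52
  ',' = 0x2C → acc = 0x7E
  '0' = 0x30 → acc = 0x4E
  '2' = 0x32 → acc = 0x7C
  '6' = 0x36 → acc = 0x4A
  '2' = 0x32 → acc = 0x78
  '8' = 0x38 → acc = 0x40
Checksum = 0x40.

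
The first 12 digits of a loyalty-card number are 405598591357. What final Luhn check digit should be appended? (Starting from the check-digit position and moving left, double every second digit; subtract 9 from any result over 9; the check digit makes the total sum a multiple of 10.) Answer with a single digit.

3

Partial digits right→left: 7 5 3 1 9 5 8 9 5 5 0 4
Double every second digit counting from the check-digit position (so the 1st, 3rd, 5th, ... of the partial from the right).
  doubled (with −9 where >9): 5 6 9 7 1 0 → sum 28
  kept as-is: 5 1 5 9 5 4 → sum 29
Total = 28 + 29 = 57.
Check digit = (10 − (57 mod 10)) mod 10 = 3.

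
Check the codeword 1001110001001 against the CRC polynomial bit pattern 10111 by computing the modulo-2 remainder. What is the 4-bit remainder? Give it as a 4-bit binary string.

Modulo-2 division of 1001110001001 by 10111:
  pos 0: 10011 XOR 10111 = 00100
  pos 2: 10010 XOR 10111 = 00101
  pos 4: 10100 XOR 10111 = 00011
  pos 7: 11100 XOR 10111 = 01011
  pos 8: 10111 XOR 10111 = 00000
Remainder = 0000 (zero — the frame passes the CRC check).

0000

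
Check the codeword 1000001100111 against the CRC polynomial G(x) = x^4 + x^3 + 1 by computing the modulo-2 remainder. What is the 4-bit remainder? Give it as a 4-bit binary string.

0000

Modulo-2 division of 1000001100111 by 11001:
  pos 0: 10000 XOR 11001 = 01001
  pos 1: 10010 XOR 11001 = 01011
  pos 2: 10111 XOR 11001 = 01110
  pos 3: 11101 XOR 11001 = 00100
  pos 5: 10000 XOR 11001 = 01001
  pos 6: 10011 XOR 11001 = 01010
  pos 7: 10101 XOR 11001 = 01100
  pos 8: 11001 XOR 11001 = 00000
Remainder = 0000 (zero — the frame passes the CRC check).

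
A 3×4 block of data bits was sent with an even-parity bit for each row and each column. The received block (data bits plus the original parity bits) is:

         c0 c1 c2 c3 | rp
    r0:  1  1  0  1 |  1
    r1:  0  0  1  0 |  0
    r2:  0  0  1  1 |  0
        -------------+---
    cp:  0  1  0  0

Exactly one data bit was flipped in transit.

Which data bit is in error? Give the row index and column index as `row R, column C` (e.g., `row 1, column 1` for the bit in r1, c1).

Recompute each row's even parity and compare to rp:
  r0: data parity 1, sent rp 1 → ok
  r1: data parity 1, sent rp 0 → mismatch
  r2: data parity 0, sent rp 0 → ok
Recompute each column's even parity and compare to cp:
  c0: data parity 1, sent cp 0 → mismatch
  c1: data parity 1, sent cp 1 → ok
  c2: data parity 0, sent cp 0 → ok
  c3: data parity 0, sent cp 0 → ok
Exactly one row (r1) and one column (c0) fail → the flipped bit is at their intersection.

row 1, column 0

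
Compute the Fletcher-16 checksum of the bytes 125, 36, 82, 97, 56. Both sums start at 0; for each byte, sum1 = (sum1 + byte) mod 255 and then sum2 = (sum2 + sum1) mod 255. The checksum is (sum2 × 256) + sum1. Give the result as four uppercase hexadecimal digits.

F58D

Running sums (mod 255):
  after byte 0 (125): sum1=125, sum2=125
  after byte 1 (36): sum1=161, sum2=31
  after byte 2 (82): sum1=243, sum2=19
  after byte 3 (97): sum1=85, sum2=104
  after byte 4 (56): sum1=141, sum2=245
Checksum = sum2·256 + sum1 = 245·256 + 141 = 62861 = 0xF58D.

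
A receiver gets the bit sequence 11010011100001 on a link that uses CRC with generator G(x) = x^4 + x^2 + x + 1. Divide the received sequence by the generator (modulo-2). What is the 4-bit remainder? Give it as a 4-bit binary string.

1000

Modulo-2 division of 11010011100001 by 10111:
  pos 0: 11010 XOR 10111 = 01101
  pos 1: 11010 XOR 10111 = 01101
  pos 2: 11011 XOR 10111 = 01100
  pos 3: 11001 XOR 10111 = 01110
  pos 4: 11101 XOR 10111 = 01010
  pos 5: 10100 XOR 10111 = 00011
  pos 8: 11000 XOR 10111 = 01111
  pos 9: 11111 XOR 10111 = 01000
Remainder = 1000 (nonzero — an error is detected).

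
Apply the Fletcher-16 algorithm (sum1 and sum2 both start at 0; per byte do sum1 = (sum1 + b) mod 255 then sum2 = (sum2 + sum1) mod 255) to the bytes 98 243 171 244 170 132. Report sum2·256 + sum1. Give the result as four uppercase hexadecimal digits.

Running sums (mod 255):
  after byte 0 (98): sum1=98, sum2=98
  after byte 1 (243): sum1=86, sum2=184
  after byte 2 (171): sum1=2, sum2=186
  after byte 3 (244): sum1=246, sum2=177
  after byte 4 (170): sum1=161, sum2=83
  after byte 5 (132): sum1=38, sum2=121
Checksum = sum2·256 + sum1 = 121·256 + 38 = 31014 = 0x7926.

7926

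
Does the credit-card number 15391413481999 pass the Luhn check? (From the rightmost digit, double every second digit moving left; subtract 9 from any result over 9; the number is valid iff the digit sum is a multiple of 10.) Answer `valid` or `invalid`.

invalid

From the right, keep odd positions and double even positions (subtract 9 from any doubled value over 9):
  doubled (positions 2,4,...): 9 2 8 2 2 6 2 → sum 31
  kept (positions 1,3,...): 9 9 8 3 4 9 5 → sum 47
Total = 78.
78 mod 10 = 8, so the number is invalid.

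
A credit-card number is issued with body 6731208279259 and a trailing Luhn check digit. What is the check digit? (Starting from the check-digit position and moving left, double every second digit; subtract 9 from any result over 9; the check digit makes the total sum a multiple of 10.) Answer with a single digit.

8

Partial digits right→left: 9 5 2 9 7 2 8 0 2 1 3 7 6
Double every second digit counting from the check-digit position (so the 1st, 3rd, 5th, ... of the partial from the right).
  doubled (with −9 where >9): 9 4 5 7 4 6 3 → sum 38
  kept as-is: 5 9 2 0 1 7 → sum 24
Total = 38 + 24 = 62.
Check digit = (10 − (62 mod 10)) mod 10 = 8.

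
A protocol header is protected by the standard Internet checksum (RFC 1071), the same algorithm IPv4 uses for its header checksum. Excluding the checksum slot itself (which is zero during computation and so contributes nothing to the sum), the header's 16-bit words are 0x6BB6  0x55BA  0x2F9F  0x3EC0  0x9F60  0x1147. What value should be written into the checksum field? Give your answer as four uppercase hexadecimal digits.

1F88

One's-complement addition (fold any carry out of bit 15 back into bit 0):
  0x6BB6 + 0x55BA = 0x0C170
  0xC170 + 0x2F9F = 0x0F10F
  0xF10F + 0x3EC0 = 0x12FCF → wrap carry → 0x2FD0
  0x2FD0 + 0x9F60 = 0x0CF30
  0xCF30 + 0x1147 = 0x0E077
One's-complement sum = 0xE077.
Checksum = ~0xE077 & 0xFFFF = 0x1F88.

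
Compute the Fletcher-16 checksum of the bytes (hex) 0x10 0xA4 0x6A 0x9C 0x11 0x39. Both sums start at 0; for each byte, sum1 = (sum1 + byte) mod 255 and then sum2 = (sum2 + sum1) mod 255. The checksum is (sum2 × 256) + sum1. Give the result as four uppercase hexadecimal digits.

7206

Running sums (mod 255):
  after byte 0 (0x10): sum1=16, sum2=16
  after byte 1 (0xA4): sum1=180, sum2=196
  after byte 2 (0x6A): sum1=31, sum2=227
  after byte 3 (0x9C): sum1=187, sum2=159
  after byte 4 (0x11): sum1=204, sum2=108
  after byte 5 (0x39): sum1=6, sum2=114
Checksum = sum2·256 + sum1 = 114·256 + 6 = 29190 = 0x7206.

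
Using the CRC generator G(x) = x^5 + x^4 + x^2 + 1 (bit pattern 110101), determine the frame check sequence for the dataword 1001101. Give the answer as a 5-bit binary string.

Append 5 zeros: 100110100000. Divide by 110101 (XOR where the leading bit is 1):
  pos 0: 100110 XOR 110101 = 010011
  pos 1: 100111 XOR 110101 = 010010
  pos 2: 100100 XOR 110101 = 010001
  pos 3: 100010 XOR 110101 = 010111
  pos 4: 101110 XOR 110101 = 011011
  pos 5: 110110 XOR 110101 = 000011
Remainder (last 5 bits) = 00110. This is the CRC / FCS.

00110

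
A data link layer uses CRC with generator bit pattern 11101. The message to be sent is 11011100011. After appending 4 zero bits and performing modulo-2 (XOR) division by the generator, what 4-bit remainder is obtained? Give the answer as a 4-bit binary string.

Append 4 zeros: 110111000110000. Divide by 11101 (XOR where the leading bit is 1):
  pos 0: 11011 XOR 11101 = 00110
  pos 2: 11010 XOR 11101 = 00111
  pos 4: 11100 XOR 11101 = 00001
  pos 8: 11100 XOR 11101 = 00001
Remainder (last 4 bits) = 0100. This is the CRC / FCS.

0100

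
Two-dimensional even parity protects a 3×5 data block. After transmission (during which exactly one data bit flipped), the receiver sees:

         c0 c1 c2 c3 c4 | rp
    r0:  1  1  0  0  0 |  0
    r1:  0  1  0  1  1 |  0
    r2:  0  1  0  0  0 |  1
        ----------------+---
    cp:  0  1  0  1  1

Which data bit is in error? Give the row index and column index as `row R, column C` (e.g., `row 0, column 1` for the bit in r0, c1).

Recompute each row's even parity and compare to rp:
  r0: data parity 0, sent rp 0 → ok
  r1: data parity 1, sent rp 0 → mismatch
  r2: data parity 1, sent rp 1 → ok
Recompute each column's even parity and compare to cp:
  c0: data parity 1, sent cp 0 → mismatch
  c1: data parity 1, sent cp 1 → ok
  c2: data parity 0, sent cp 0 → ok
  c3: data parity 1, sent cp 1 → ok
  c4: data parity 1, sent cp 1 → ok
Exactly one row (r1) and one column (c0) fail → the flipped bit is at their intersection.

row 1, column 0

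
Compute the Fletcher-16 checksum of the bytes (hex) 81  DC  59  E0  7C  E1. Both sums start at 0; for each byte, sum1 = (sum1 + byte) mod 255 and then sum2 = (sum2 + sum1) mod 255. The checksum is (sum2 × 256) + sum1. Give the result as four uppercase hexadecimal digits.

Running sums (mod 255):
  after byte 0 (81): sum1=129, sum2=129
  after byte 1 (DC): sum1=94, sum2=223
  after byte 2 (59): sum1=183, sum2=151
  after byte 3 (E0): sum1=152, sum2=48
  after byte 4 (7C): sum1=21, sum2=69
  after byte 5 (E1): sum1=246, sum2=60
Checksum = sum2·256 + sum1 = 60·256 + 246 = 15606 = 0x3CF6.

3CF6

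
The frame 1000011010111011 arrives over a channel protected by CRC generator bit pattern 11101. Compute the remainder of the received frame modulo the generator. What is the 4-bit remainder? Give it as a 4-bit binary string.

1110

Modulo-2 division of 1000011010111011 by 11101:
  pos 0: 10000 XOR 11101 = 01101
  pos 1: 11011 XOR 11101 = 00110
  pos 3: 11010 XOR 11101 = 00111
  pos 5: 11110 XOR 11101 = 00011
  pos 8: 11111 XOR 11101 = 00010
  pos 11: 10011 XOR 11101 = 01110
Remainder = 1110 (nonzero — an error is detected).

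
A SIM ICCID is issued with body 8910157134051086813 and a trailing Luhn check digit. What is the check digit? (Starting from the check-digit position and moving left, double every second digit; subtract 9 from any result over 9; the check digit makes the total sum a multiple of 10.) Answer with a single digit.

5

Partial digits right→left: 3 1 8 6 8 0 1 5 0 4 3 1 7 5 1 0 1 9 8
Double every second digit counting from the check-digit position (so the 1st, 3rd, 5th, ... of the partial from the right).
  doubled (with −9 where >9): 6 7 7 2 0 6 5 2 2 7 → sum 44
  kept as-is: 1 6 0 5 4 1 5 0 9 → sum 31
Total = 44 + 31 = 75.
Check digit = (10 − (75 mod 10)) mod 10 = 5.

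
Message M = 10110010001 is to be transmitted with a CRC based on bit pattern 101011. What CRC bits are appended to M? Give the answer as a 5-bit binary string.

10011

Append 5 zeros: 1011001000100000. Divide by 101011 (XOR where the leading bit is 1):
  pos 0: 101100 XOR 101011 = 000111
  pos 3: 111100 XOR 101011 = 010111
  pos 4: 101110 XOR 101011 = 000101
  pos 7: 101100 XOR 101011 = 000111
  pos 10: 111000 XOR 101011 = 010011
Remainder (last 5 bits) = 10011. This is the CRC / FCS.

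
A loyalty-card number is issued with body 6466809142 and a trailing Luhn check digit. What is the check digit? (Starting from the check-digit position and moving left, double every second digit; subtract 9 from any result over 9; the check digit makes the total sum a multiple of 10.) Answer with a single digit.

Partial digits right→left: 2 4 1 9 0 8 6 6 4 6
Double every second digit counting from the check-digit position (so the 1st, 3rd, 5th, ... of the partial from the right).
  doubled (with −9 where >9): 4 2 0 3 8 → sum 17
  kept as-is: 4 9 8 6 6 → sum 33
Total = 17 + 33 = 50.
Check digit = (10 − (50 mod 10)) mod 10 = 0.

0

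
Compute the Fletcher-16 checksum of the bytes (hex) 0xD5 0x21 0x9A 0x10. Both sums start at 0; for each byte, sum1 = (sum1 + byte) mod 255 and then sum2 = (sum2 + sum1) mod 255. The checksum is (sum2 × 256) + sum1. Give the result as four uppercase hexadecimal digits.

00A1

Running sums (mod 255):
  after byte 0 (0xD5): sum1=213, sum2=213
  after byte 1 (0x21): sum1=246, sum2=204
  after byte 2 (0x9A): sum1=145, sum2=94
  after byte 3 (0x10): sum1=161, sum2=0
Checksum = sum2·256 + sum1 = 0·256 + 161 = 161 = 0x00A1.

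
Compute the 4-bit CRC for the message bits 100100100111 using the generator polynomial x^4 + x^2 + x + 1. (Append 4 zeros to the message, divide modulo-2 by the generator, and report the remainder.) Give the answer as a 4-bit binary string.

1010

Append 4 zeros: 1001001001110000. Divide by 10111 (XOR where the leading bit is 1):
  pos 0: 10010 XOR 10111 = 00101
  pos 2: 10101 XOR 10111 = 00010
  pos 5: 10001 XOR 10111 = 00110
  pos 7: 11011 XOR 10111 = 01100
  pos 8: 11000 XOR 10111 = 01111
  pos 9: 11110 XOR 10111 = 01001
  pos 10: 10010 XOR 10111 = 00101
Remainder (last 4 bits) = 1010. This is the CRC / FCS.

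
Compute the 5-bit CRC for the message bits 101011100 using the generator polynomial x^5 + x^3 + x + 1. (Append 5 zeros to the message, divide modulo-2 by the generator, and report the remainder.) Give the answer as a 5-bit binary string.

Append 5 zeros: 10101110000000. Divide by 101011 (XOR where the leading bit is 1):
  pos 0: 101011 XOR 101011 = 000000
  pos 6: 100000 XOR 101011 = 001011
  pos 8: 101100 XOR 101011 = 000111
Remainder (last 5 bits) = 00111. This is the CRC / FCS.

00111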